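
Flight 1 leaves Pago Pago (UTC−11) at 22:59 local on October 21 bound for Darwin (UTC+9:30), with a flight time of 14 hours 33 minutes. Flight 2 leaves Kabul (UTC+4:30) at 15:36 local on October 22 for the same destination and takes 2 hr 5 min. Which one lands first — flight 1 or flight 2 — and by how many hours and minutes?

the second, by 11 hours 21 minutes

Flight 1 in UTC: 22:59 + 11:00 = 09:59 on Oct 22.
+14 hours 33 minutes → arrive 00:32 UTC on Oct 23.
Flight 2 in UTC: 15:36 − 4:30 = 11:06 on Oct 22.
+2 hours 5 minutes → arrive 13:11 UTC on Oct 22.
Flight 2 lands earlier by 11 hours 21 minutes.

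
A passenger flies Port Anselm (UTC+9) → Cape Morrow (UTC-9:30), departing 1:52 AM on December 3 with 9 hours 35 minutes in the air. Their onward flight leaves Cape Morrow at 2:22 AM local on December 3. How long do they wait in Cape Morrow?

9 hours 25 minutes

Convert departure to UTC: 1:52 AM − 9:00 = 4:52 PM UTC on Dec 2.
Add 9 hours 35 minutes flight time → 2:27 AM UTC (Dec 3).
Cape Morrow is UTC−9:30, so local arrival = 2:27 AM − 9:30 = 4:57 PM on Dec 2.
Layover = 2:22 AM − 4:57 PM (+1 day) = 9 hours 25 minutes.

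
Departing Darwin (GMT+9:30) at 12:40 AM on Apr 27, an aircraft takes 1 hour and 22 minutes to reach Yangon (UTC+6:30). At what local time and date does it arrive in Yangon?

Convert departure to UTC: 12:40 AM − 9:30 = 3:10 PM UTC on Apr 26.
Add 1 hour and 22 minutes travel time → 4:32 PM UTC.
Yangon is UTC+6:30, so local arrival = 4:32 PM + 6:30 = 11:02 PM on Apr 26.

11:02 PM on April 26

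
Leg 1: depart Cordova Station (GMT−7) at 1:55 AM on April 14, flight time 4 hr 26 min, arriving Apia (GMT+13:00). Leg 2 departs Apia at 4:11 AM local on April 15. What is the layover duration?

1 hour 50 minutes

Convert departure to UTC: 1:55 AM + 7:00 = 8:55 AM UTC on Apr 14.
Add 4 hours 26 minutes flight time → 1:21 PM UTC.
Apia is UTC+13:00, so local arrival = 1:21 PM + 13:00 = 2:21 AM on Apr 15.
Layover = 4:11 AM − 2:21 AM = 1 hour 50 minutes.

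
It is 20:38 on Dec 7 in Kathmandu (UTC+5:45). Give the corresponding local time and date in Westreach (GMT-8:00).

06:53 on Dec 7

Westreach is 13:45 behind Kathmandu.
Shift by the zone difference: 20:38 − 13:45 = 06:53 on Dec 7 in Westreach.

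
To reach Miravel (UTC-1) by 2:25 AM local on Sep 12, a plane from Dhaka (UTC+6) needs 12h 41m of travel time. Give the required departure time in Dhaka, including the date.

8:44 PM on September 11

Target arrival in UTC: 2:25 AM + 1:00 = 3:25 AM on Sep 12.
Subtract 12 hours and 41 minutes → departure 2:44 PM UTC on Sep 11.
Dhaka is UTC+6:00: 2:44 PM + 6:00 = 8:44 PM on Sep 11.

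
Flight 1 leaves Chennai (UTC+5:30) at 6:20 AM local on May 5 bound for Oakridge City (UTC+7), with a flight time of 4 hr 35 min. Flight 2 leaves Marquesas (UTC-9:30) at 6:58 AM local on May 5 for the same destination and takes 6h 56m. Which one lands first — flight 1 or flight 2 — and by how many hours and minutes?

the first, by 17 hours 59 minutes

Flight 1 in UTC: 6:20 AM − 5:30 = 12:50 AM on May 5.
+4 hours 35 minutes → arrive 5:25 AM UTC on May 5.
Flight 2 in UTC: 6:58 AM + 9:30 = 4:28 PM on May 5.
+6 hours 56 minutes → arrive 11:24 PM UTC on May 5.
Flight 1 lands earlier by 17 hours 59 minutes.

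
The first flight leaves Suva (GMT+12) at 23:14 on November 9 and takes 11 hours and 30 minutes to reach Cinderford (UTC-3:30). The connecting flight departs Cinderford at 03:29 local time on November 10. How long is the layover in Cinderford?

8 hours 15 minutes

Convert departure to UTC: 23:14 − 12:00 = 11:14 UTC on Nov 9.
Add 11 hours and 30 minutes flight time → 22:44 UTC.
Cinderford is UTC−3:30, so local arrival = 22:44 − 3:30 = 19:14 on Nov 9.
Layover = 03:29 − 19:14 (+1 day) = 8 hours 15 minutes.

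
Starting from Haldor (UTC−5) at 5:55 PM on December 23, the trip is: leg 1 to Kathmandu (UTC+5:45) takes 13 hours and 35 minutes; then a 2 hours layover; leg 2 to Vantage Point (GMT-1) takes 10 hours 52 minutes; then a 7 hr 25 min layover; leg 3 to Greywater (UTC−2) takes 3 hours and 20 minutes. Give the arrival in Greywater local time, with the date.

Convert departure to UTC: 5:55 PM + 5:00 = 10:55 PM UTC on Dec 23.
Add 13 hours 35 minutes leg 1 → 12:30 PM UTC (Dec 24).
Add 2 hours layover in Kathmandu → 2:30 PM UTC.
Add 10 hours and 52 minutes leg 2 → 1:22 AM UTC (Dec 25).
Add 7 hours 25 minutes layover in Vantage Point → 8:47 AM UTC.
Add 3 hours 20 minutes leg 3 → 12:07 PM UTC.
Greywater is UTC−2:00, so local arrival = 12:07 PM − 2:00 = 10:07 AM on Dec 25.

10:07 AM on December 25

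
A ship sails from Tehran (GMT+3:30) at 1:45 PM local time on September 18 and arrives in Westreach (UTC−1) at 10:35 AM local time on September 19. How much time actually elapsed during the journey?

25 hours 20 minutes

Westreach is 4:30 behind Tehran.
Clock-face elapsed time (ignoring zones) is 20 hours 50 minutes.
Actual elapsed = 20 hours 50 minutes + 4:30 = 25 hours 20 minutes.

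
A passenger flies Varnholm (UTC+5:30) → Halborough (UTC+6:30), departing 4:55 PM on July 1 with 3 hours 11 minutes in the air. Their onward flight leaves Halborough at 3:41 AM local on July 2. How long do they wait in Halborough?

6 hours 35 minutes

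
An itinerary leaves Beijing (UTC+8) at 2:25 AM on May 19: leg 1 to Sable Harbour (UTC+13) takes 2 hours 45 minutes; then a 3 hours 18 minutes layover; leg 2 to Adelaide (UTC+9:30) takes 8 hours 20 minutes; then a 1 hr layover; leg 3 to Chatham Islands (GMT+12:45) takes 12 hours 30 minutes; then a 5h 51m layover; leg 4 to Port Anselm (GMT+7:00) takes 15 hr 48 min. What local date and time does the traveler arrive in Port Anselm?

2:57 AM on May 21

Convert departure to UTC: 2:25 AM − 8:00 = 6:25 PM UTC on May 18.
Add 2 hours and 45 minutes leg 1 → 9:10 PM UTC.
Add 3 hours 18 minutes layover in Sable Harbour → 12:28 AM UTC (May 19).
Add 8 hours 20 minutes leg 2 → 8:48 AM UTC.
Add 1 hour layover in Adelaide → 9:48 AM UTC.
Add 12 hours and 30 minutes leg 3 → 10:18 PM UTC.
Add 5 hours and 51 minutes layover in Chatham Islands → 4:09 AM UTC (May 20).
Add 15 hours 48 minutes leg 4 → 7:57 PM UTC.
Port Anselm is UTC+7:00, so local arrival = 7:57 PM + 7:00 = 2:57 AM on May 21.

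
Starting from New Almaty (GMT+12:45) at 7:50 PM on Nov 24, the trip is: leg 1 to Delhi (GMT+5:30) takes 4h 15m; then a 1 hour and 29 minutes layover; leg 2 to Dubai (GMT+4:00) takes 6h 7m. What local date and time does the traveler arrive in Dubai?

10:56 PM on Nov 24

Convert departure to UTC: 7:50 PM − 12:45 = 7:05 AM UTC on Nov 24.
Add 4 hours and 15 minutes leg 1 → 11:20 AM UTC.
Add 1 hour 29 minutes layover in Delhi → 12:49 PM UTC.
Add 6 hours and 7 minutes leg 2 → 6:56 PM UTC.
Dubai is UTC+4:00, so local arrival = 6:56 PM + 4:00 = 10:56 PM on Nov 24.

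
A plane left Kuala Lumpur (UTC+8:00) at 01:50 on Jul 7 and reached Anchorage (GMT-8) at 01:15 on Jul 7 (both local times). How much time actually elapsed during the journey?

Departure in UTC: 01:50 − 8:00 = 17:50 on Jul 6.
Arrival in UTC: 01:15 + 8:00 = 09:15 on Jul 7.
Elapsed = 09:15 − 17:50 (+1 day) = 15 hours 25 minutes.

15 hours 25 minutes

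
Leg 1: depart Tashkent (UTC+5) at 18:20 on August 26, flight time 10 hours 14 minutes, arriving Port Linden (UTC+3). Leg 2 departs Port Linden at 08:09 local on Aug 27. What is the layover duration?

Convert departure to UTC: 18:20 − 5:00 = 13:20 UTC on Aug 26.
Add 10 hours and 14 minutes flight time → 23:34 UTC.
Port Linden is UTC+3:00, so local arrival = 23:34 + 3:00 = 02:34 on Aug 27.
Layover = 08:09 − 02:34 = 5 hours 35 minutes.

5 hours 35 minutes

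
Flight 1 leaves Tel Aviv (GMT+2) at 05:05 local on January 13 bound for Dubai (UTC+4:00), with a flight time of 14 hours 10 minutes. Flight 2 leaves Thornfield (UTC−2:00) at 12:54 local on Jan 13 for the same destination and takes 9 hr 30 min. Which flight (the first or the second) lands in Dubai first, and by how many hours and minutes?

the first, by 7 hours 9 minutes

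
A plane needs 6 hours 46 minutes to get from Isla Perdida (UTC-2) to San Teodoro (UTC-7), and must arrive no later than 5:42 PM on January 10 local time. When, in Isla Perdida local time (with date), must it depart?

Target arrival in UTC: 5:42 PM + 7:00 = 12:42 AM on Jan 11.
Subtract 6 hours and 46 minutes → departure 5:56 PM UTC on Jan 10.
Isla Perdida is UTC−2:00: 5:56 PM − 2:00 = 3:56 PM on Jan 10.

3:56 PM on Jan 10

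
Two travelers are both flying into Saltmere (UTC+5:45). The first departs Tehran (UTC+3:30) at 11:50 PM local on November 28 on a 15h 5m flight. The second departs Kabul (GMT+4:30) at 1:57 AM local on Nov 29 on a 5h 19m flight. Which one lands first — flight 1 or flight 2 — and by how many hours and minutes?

Flight 1 in UTC: 11:50 PM − 3:30 = 8:20 PM on Nov 28.
+15 hours and 5 minutes → arrive 11:25 AM UTC on Nov 29.
Flight 2 in UTC: 1:57 AM − 4:30 = 9:27 PM on Nov 28.
+5 hours and 19 minutes → arrive 2:46 AM UTC on Nov 29.
Flight 2 lands earlier by 8 hours 39 minutes.

the second, by 8 hours 39 minutes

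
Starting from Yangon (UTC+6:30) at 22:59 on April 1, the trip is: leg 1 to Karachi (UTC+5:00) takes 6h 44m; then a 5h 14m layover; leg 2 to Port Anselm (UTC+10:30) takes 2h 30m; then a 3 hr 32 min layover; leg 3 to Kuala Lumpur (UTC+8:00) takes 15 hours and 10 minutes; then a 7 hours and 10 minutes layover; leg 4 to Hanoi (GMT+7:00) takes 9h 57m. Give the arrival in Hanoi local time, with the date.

01:46 on April 4

Convert departure to UTC: 22:59 − 6:30 = 16:29 UTC on Apr 1.
Add 6 hours and 44 minutes leg 1 → 23:13 UTC.
Add 5 hours and 14 minutes layover in Karachi → 04:27 UTC (Apr 2).
Add 2 hours 30 minutes leg 2 → 06:57 UTC.
Add 3 hours and 32 minutes layover in Port Anselm → 10:29 UTC.
Add 15 hours 10 minutes leg 3 → 01:39 UTC (Apr 3).
Add 7 hours and 10 minutes layover in Kuala Lumpur → 08:49 UTC.
Add 9 hours and 57 minutes leg 4 → 18:46 UTC.
Hanoi is UTC+7:00, so local arrival = 18:46 + 7:00 = 01:46 on Apr 4.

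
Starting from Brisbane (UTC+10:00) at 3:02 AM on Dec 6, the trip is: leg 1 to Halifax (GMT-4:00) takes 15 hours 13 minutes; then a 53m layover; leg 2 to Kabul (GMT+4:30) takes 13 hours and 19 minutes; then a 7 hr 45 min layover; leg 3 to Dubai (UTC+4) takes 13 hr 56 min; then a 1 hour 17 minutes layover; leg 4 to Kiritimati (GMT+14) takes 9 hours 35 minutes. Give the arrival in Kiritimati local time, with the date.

9:00 PM on Dec 8

Convert departure to UTC: 3:02 AM − 10:00 = 5:02 PM UTC on Dec 5.
Add 15 hours and 13 minutes leg 1 → 8:15 AM UTC (Dec 6).
Add 53 minutes layover in Halifax → 9:08 AM UTC.
Add 13 hours 19 minutes leg 2 → 10:27 PM UTC.
Add 7 hours 45 minutes layover in Kabul → 6:12 AM UTC (Dec 7).
Add 13 hours and 56 minutes leg 3 → 8:08 PM UTC.
Add 1 hour and 17 minutes layover in Dubai → 9:25 PM UTC.
Add 9 hours 35 minutes leg 4 → 7:00 AM UTC (Dec 8).
Kiritimati is UTC+14:00, so local arrival = 7:00 AM + 14:00 = 9:00 PM on Dec 8.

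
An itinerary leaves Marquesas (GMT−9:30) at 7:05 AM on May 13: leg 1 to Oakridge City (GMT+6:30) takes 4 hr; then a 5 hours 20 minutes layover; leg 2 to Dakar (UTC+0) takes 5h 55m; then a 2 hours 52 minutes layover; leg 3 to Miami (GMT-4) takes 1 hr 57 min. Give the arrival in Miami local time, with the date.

8:39 AM on May 14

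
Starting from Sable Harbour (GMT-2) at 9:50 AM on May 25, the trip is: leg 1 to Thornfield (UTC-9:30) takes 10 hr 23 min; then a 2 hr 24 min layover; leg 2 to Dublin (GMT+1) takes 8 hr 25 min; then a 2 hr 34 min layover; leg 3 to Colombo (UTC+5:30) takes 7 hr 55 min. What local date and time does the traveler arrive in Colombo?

Convert departure to UTC: 9:50 AM + 2:00 = 11:50 AM UTC on May 25.
Add 10 hours and 23 minutes leg 1 → 10:13 PM UTC.
Add 2 hours and 24 minutes layover in Thornfield → 12:37 AM UTC (May 26).
Add 8 hours and 25 minutes leg 2 → 9:02 AM UTC.
Add 2 hours and 34 minutes layover in Dublin → 11:36 AM UTC.
Add 7 hours and 55 minutes leg 3 → 7:31 PM UTC.
Colombo is UTC+5:30, so local arrival = 7:31 PM + 5:30 = 1:01 AM on May 27.

1:01 AM on May 27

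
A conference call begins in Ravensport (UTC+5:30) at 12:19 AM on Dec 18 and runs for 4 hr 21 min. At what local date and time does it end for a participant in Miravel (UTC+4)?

3:10 AM on December 18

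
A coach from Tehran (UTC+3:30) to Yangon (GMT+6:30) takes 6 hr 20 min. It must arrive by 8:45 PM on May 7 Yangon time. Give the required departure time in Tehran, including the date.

11:25 AM on May 7

Target arrival in UTC: 8:45 PM − 6:30 = 2:15 PM on May 7.
Subtract 6 hours and 20 minutes → departure 7:55 AM UTC on May 7.
Tehran is UTC+3:30: 7:55 AM + 3:30 = 11:25 AM on May 7.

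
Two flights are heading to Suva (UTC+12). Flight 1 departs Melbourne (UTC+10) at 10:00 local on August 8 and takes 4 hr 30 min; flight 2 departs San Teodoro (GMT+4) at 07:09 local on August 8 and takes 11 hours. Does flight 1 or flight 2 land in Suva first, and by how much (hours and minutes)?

the first, by 9 hours 39 minutes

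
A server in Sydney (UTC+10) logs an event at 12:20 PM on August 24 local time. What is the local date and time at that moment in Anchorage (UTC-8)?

In UTC: 12:20 PM − 10:00 = 2:20 AM on Aug 24.
Anchorage is UTC−8:00: 2:20 AM − 8:00 = 6:20 PM on Aug 23.

6:20 PM on Aug 23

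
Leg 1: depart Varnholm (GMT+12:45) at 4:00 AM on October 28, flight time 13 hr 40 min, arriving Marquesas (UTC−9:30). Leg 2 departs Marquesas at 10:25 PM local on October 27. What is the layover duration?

3 hours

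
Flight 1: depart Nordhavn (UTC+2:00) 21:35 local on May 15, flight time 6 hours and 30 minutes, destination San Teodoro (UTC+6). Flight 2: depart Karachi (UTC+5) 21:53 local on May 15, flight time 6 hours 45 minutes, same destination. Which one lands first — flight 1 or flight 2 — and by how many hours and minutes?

Flight 1 in UTC: 21:35 − 2:00 = 19:35 on May 15.
+6 hours 30 minutes → arrive 02:05 UTC on May 16.
Flight 2 in UTC: 21:53 − 5:00 = 16:53 on May 15.
+6 hours and 45 minutes → arrive 23:38 UTC on May 15.
Flight 2 lands earlier by 2 hours 27 minutes.

the second, by 2 hours 27 minutes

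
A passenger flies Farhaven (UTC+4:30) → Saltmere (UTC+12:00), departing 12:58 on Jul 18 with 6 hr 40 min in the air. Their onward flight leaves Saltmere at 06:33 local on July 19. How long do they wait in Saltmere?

3 hours 25 minutes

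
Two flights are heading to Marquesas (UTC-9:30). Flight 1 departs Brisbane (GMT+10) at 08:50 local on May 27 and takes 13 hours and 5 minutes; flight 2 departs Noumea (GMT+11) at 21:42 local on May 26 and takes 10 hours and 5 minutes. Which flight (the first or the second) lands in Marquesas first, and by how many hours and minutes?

the second, by 15 hours 8 minutes

Flight 1 in UTC: 08:50 − 10:00 = 22:50 on May 26.
+13 hours 5 minutes → arrive 11:55 UTC on May 27.
Flight 2 in UTC: 21:42 − 11:00 = 10:42 on May 26.
+10 hours and 5 minutes → arrive 20:47 UTC on May 26.
Flight 2 lands earlier by 15 hours 8 minutes.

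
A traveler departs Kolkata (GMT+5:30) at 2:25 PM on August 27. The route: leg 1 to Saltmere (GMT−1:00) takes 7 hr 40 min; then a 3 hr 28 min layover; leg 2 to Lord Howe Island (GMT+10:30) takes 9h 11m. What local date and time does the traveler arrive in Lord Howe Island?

Convert departure to UTC: 2:25 PM − 5:30 = 8:55 AM UTC on Aug 27.
Add 7 hours and 40 minutes leg 1 → 4:35 PM UTC.
Add 3 hours and 28 minutes layover in Saltmere → 8:03 PM UTC.
Add 9 hours and 11 minutes leg 2 → 5:14 AM UTC (Aug 28).
Lord Howe Island is UTC+10:30, so local arrival = 5:14 AM + 10:30 = 3:44 PM on Aug 28.

3:44 PM on August 28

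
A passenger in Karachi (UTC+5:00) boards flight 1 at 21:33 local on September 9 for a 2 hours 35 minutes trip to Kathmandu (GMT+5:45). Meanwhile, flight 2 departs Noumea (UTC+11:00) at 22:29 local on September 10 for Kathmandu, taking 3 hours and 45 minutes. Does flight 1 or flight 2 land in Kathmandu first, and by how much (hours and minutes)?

Flight 1 in UTC: 21:33 − 5:00 = 16:33 on Sep 9.
+2 hours and 35 minutes → arrive 19:08 UTC on Sep 9.
Flight 2 in UTC: 22:29 − 11:00 = 11:29 on Sep 10.
+3 hours 45 minutes → arrive 15:14 UTC on Sep 10.
Flight 1 lands earlier by 20 hours 6 minutes.

the first, by 20 hours 6 minutes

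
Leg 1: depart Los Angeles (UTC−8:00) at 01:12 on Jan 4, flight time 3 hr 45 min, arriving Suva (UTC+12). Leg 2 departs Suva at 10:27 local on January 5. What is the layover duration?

Convert departure to UTC: 01:12 + 8:00 = 09:12 UTC on Jan 4.
Add 3 hours and 45 minutes flight time → 12:57 UTC.
Suva is UTC+12:00, so local arrival = 12:57 + 12:00 = 00:57 on Jan 5.
Layover = 10:27 − 00:57 = 9 hours 30 minutes.

9 hours 30 minutes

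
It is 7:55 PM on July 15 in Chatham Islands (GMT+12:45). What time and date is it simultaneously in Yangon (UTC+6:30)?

1:40 PM on July 15

In UTC: 7:55 PM − 12:45 = 7:10 AM on Jul 15.
Yangon is UTC+6:30: 7:10 AM + 6:30 = 1:40 PM on Jul 15.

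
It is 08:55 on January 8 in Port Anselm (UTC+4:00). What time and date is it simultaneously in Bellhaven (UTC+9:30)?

14:25 on January 8

In UTC: 08:55 − 4:00 = 04:55 on Jan 8.
Bellhaven is UTC+9:30: 04:55 + 9:30 = 14:25 on Jan 8.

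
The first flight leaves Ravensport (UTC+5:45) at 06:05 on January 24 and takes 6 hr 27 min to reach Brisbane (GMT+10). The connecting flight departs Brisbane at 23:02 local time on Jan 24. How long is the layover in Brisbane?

6 hours 15 minutes

Convert departure to UTC: 06:05 − 5:45 = 00:20 UTC on Jan 24.
Add 6 hours and 27 minutes flight time → 06:47 UTC.
Brisbane is UTC+10:00, so local arrival = 06:47 + 10:00 = 16:47 on Jan 24.
Layover = 23:02 − 16:47 = 6 hours 15 minutes.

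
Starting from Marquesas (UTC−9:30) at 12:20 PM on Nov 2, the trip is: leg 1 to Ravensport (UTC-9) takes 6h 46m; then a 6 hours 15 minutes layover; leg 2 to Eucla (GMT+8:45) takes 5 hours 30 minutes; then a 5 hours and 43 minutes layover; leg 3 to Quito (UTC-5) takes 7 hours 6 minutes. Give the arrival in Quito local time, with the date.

12:10 AM on November 4

Convert departure to UTC: 12:20 PM + 9:30 = 9:50 PM UTC on Nov 2.
Add 6 hours and 46 minutes leg 1 → 4:36 AM UTC (Nov 3).
Add 6 hours and 15 minutes layover in Ravensport → 10:51 AM UTC.
Add 5 hours 30 minutes leg 2 → 4:21 PM UTC.
Add 5 hours 43 minutes layover in Eucla → 10:04 PM UTC.
Add 7 hours 6 minutes leg 3 → 5:10 AM UTC (Nov 4).
Quito is UTC−5:00, so local arrival = 5:10 AM − 5:00 = 12:10 AM on Nov 4.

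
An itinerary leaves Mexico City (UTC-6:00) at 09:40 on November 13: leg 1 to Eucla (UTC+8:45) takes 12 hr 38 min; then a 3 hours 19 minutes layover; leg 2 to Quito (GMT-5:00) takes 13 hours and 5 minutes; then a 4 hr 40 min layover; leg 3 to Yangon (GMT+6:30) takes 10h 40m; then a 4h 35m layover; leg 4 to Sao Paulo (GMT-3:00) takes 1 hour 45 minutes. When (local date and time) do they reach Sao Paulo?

Convert departure to UTC: 09:40 + 6:00 = 15:40 UTC on Nov 13.
Add 12 hours and 38 minutes leg 1 → 04:18 UTC (Nov 14).
Add 3 hours 19 minutes layover in Eucla → 07:37 UTC.
Add 13 hours 5 minutes leg 2 → 20:42 UTC.
Add 4 hours and 40 minutes layover in Quito → 01:22 UTC (Nov 15).
Add 10 hours 40 minutes leg 3 → 12:02 UTC.
Add 4 hours and 35 minutes layover in Yangon → 16:37 UTC.
Add 1 hour 45 minutes leg 4 → 18:22 UTC.
Sao Paulo is UTC−3:00, so local arrival = 18:22 − 3:00 = 15:22 on Nov 15.

15:22 on November 15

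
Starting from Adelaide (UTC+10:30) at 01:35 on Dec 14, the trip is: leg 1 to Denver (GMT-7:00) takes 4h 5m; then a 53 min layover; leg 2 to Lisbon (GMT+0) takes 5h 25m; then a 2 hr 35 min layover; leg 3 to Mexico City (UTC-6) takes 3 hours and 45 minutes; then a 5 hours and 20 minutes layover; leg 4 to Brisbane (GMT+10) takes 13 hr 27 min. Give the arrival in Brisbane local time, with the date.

Convert departure to UTC: 01:35 − 10:30 = 15:05 UTC on Dec 13.
Add 4 hours and 5 minutes leg 1 → 19:10 UTC.
Add 53 minutes layover in Denver → 20:03 UTC.
Add 5 hours 25 minutes leg 2 → 01:28 UTC (Dec 14).
Add 2 hours and 35 minutes layover in Lisbon → 04:03 UTC.
Add 3 hours and 45 minutes leg 3 → 07:48 UTC.
Add 5 hours 20 minutes layover in Mexico City → 13:08 UTC.
Add 13 hours and 27 minutes leg 4 → 02:35 UTC (Dec 15).
Brisbane is UTC+10:00, so local arrival = 02:35 + 10:00 = 12:35 on Dec 15.

12:35 on Dec 15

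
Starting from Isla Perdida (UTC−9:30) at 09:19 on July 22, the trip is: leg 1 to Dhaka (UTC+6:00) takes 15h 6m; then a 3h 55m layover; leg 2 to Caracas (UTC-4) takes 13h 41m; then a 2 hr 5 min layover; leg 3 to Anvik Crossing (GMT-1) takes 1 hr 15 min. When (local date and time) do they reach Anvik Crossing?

05:51 on July 24

Convert departure to UTC: 09:19 + 9:30 = 18:49 UTC on Jul 22.
Add 15 hours and 6 minutes leg 1 → 09:55 UTC (Jul 23).
Add 3 hours 55 minutes layover in Dhaka → 13:50 UTC.
Add 13 hours and 41 minutes leg 2 → 03:31 UTC (Jul 24).
Add 2 hours and 5 minutes layover in Caracas → 05:36 UTC.
Add 1 hour and 15 minutes leg 3 → 06:51 UTC.
Anvik Crossing is UTC−1:00, so local arrival = 06:51 − 1:00 = 05:51 on Jul 24.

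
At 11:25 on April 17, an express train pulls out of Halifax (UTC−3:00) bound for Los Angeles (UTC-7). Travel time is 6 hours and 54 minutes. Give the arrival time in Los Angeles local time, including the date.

Convert departure to UTC: 11:25 + 3:00 = 14:25 UTC on Apr 17.
Add 6 hours and 54 minutes travel time → 21:19 UTC.
Los Angeles is UTC−7:00, so local arrival = 21:19 − 7:00 = 14:19 on Apr 17.

14:19 on Apr 17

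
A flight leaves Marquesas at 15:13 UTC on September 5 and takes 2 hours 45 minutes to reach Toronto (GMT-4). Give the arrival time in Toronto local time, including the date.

Departure is given in UTC: 15:13 on Sep 5.
Add 2 hours 45 minutes → 17:58 UTC.
Toronto is UTC−4:00: 17:58 − 4:00 = 13:58 on Sep 5.

13:58 on September 5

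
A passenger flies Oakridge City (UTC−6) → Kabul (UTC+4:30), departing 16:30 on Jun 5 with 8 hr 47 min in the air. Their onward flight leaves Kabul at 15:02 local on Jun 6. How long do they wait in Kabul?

3 hours 15 minutes

Convert departure to UTC: 16:30 + 6:00 = 22:30 UTC on Jun 5.
Add 8 hours 47 minutes flight time → 07:17 UTC (Jun 6).
Kabul is UTC+4:30, so local arrival = 07:17 + 4:30 = 11:47 on Jun 6.
Layover = 15:02 − 11:47 = 3 hours 15 minutes.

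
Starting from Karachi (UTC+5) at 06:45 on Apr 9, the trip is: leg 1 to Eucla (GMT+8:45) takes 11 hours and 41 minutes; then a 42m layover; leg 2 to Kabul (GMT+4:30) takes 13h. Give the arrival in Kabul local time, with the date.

Convert departure to UTC: 06:45 − 5:00 = 01:45 UTC on Apr 9.
Add 11 hours 41 minutes leg 1 → 13:26 UTC.
Add 42 minutes layover in Eucla → 14:08 UTC.
Add 13 hours leg 2 → 03:08 UTC (Apr 10).
Kabul is UTC+4:30, so local arrival = 03:08 + 4:30 = 07:38 on Apr 10.

07:38 on April 10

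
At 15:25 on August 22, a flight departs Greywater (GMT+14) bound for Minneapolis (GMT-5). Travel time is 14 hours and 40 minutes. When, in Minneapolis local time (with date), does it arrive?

11:05 on August 22

Convert departure to UTC: 15:25 − 14:00 = 01:25 UTC on Aug 22.
Add 14 hours 40 minutes travel time → 16:05 UTC.
Minneapolis is UTC−5:00, so local arrival = 16:05 − 5:00 = 11:05 on Aug 22.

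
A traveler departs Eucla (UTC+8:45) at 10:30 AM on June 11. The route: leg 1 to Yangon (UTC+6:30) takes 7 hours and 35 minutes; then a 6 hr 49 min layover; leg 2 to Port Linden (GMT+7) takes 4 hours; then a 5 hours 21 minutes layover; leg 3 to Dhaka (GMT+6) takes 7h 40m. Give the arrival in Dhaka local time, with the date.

Convert departure to UTC: 10:30 AM − 8:45 = 1:45 AM UTC on Jun 11.
Add 7 hours 35 minutes leg 1 → 9:20 AM UTC.
Add 6 hours and 49 minutes layover in Yangon → 4:09 PM UTC.
Add 4 hours leg 2 → 8:09 PM UTC.
Add 5 hours 21 minutes layover in Port Linden → 1:30 AM UTC (Jun 12).
Add 7 hours 40 minutes leg 3 → 9:10 AM UTC.
Dhaka is UTC+6:00, so local arrival = 9:10 AM + 6:00 = 3:10 PM on Jun 12.

3:10 PM on June 12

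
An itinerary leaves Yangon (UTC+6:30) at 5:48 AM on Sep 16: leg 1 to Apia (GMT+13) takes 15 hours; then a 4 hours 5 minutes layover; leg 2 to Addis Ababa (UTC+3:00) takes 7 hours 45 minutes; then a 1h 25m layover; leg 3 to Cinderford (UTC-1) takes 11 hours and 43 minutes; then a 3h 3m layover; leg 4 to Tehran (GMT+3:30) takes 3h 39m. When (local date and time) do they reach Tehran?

1:28 AM on Sep 18

Convert departure to UTC: 5:48 AM − 6:30 = 11:18 PM UTC on Sep 15.
Add 15 hours leg 1 → 2:18 PM UTC (Sep 16).
Add 4 hours 5 minutes layover in Apia → 6:23 PM UTC.
Add 7 hours 45 minutes leg 2 → 2:08 AM UTC (Sep 17).
Add 1 hour 25 minutes layover in Addis Ababa → 3:33 AM UTC.
Add 11 hours and 43 minutes leg 3 → 3:16 PM UTC.
Add 3 hours and 3 minutes layover in Cinderford → 6:19 PM UTC.
Add 3 hours 39 minutes leg 4 → 9:58 PM UTC.
Tehran is UTC+3:30, so local arrival = 9:58 PM + 3:30 = 1:28 AM on Sep 18.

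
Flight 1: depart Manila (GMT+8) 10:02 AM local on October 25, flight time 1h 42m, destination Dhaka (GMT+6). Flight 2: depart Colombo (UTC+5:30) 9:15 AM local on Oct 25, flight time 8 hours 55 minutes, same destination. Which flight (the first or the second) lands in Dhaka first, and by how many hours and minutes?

the first, by 8 hours 56 minutes

Flight 1 in UTC: 10:02 AM − 8:00 = 2:02 AM on Oct 25.
+1 hour and 42 minutes → arrive 3:44 AM UTC on Oct 25.
Flight 2 in UTC: 9:15 AM − 5:30 = 3:45 AM on Oct 25.
+8 hours and 55 minutes → arrive 12:40 PM UTC on Oct 25.
Flight 1 lands earlier by 8 hours 56 minutes.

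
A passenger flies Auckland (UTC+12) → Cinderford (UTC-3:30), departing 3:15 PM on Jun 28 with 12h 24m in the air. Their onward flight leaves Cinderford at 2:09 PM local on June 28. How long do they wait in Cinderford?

2 hours

Convert departure to UTC: 3:15 PM − 12:00 = 3:15 AM UTC on Jun 28.
Add 12 hours and 24 minutes flight time → 3:39 PM UTC.
Cinderford is UTC−3:30, so local arrival = 3:39 PM − 3:30 = 12:09 PM on Jun 28.
Layover = 2:09 PM − 12:09 PM = 2 hours.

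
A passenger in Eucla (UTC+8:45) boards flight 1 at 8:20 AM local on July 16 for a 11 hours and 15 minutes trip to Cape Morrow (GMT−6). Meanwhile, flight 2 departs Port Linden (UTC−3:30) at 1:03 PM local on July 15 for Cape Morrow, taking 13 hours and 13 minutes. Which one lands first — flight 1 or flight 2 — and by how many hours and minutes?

the second, by 5 hours 4 minutes

Flight 1 in UTC: 8:20 AM − 8:45 = 11:35 PM on Jul 15.
+11 hours and 15 minutes → arrive 10:50 AM UTC on Jul 16.
Flight 2 in UTC: 1:03 PM + 3:30 = 4:33 PM on Jul 15.
+13 hours 13 minutes → arrive 5:46 AM UTC on Jul 16.
Flight 2 lands earlier by 5 hours 4 minutes.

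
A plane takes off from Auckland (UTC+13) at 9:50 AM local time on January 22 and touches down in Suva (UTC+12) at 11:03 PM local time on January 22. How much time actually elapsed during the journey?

14 hours 13 minutes

Departure in UTC: 9:50 AM − 13:00 = 8:50 PM on Jan 21.
Arrival in UTC: 11:03 PM − 12:00 = 11:03 AM on Jan 22.
Elapsed = 11:03 AM − 8:50 PM (+1 day) = 14 hours 13 minutes.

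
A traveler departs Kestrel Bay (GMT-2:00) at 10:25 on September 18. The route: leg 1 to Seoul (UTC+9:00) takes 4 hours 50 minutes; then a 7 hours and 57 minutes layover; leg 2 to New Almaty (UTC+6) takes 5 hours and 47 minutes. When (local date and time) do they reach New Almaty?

Convert departure to UTC: 10:25 + 2:00 = 12:25 UTC on Sep 18.
Add 4 hours 50 minutes leg 1 → 17:15 UTC.
Add 7 hours 57 minutes layover in Seoul → 01:12 UTC (Sep 19).
Add 5 hours and 47 minutes leg 2 → 06:59 UTC.
New Almaty is UTC+6:00, so local arrival = 06:59 + 6:00 = 12:59 on Sep 19.

12:59 on Sep 19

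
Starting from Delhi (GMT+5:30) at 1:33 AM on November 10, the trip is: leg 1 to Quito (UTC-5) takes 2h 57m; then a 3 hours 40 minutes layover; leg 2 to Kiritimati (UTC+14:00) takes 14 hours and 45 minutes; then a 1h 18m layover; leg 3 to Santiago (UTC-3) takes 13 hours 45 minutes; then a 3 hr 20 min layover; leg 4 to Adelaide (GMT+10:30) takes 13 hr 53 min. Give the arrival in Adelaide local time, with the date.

Convert departure to UTC: 1:33 AM − 5:30 = 8:03 PM UTC on Nov 9.
Add 2 hours 57 minutes leg 1 → 11:00 PM UTC.
Add 3 hours 40 minutes layover in Quito → 2:40 AM UTC (Nov 10).
Add 14 hours and 45 minutes leg 2 → 5:25 PM UTC.
Add 1 hour 18 minutes layover in Kiritimati → 6:43 PM UTC.
Add 13 hours 45 minutes leg 3 → 8:28 AM UTC (Nov 11).
Add 3 hours and 20 minutes layover in Santiago → 11:48 AM UTC.
Add 13 hours and 53 minutes leg 4 → 1:41 AM UTC (Nov 12).
Adelaide is UTC+10:30, so local arrival = 1:41 AM + 10:30 = 12:11 PM on Nov 12.

12:11 PM on November 12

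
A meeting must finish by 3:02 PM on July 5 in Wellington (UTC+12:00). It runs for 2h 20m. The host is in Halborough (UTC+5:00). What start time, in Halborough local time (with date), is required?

5:42 AM on Jul 5

Target end time in UTC: 3:02 PM − 12:00 = 3:02 AM on Jul 5.
Subtract 2 hours 20 minutes → start 12:42 AM UTC on Jul 5.
Halborough is UTC+5:00: 12:42 AM + 5:00 = 5:42 AM on Jul 5.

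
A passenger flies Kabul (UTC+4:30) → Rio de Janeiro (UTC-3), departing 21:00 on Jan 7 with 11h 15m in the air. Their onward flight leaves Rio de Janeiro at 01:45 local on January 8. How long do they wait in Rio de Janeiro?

1 hour

Convert departure to UTC: 21:00 − 4:30 = 16:30 UTC on Jan 7.
Add 11 hours 15 minutes flight time → 03:45 UTC (Jan 8).
Rio de Janeiro is UTC−3:00, so local arrival = 03:45 − 3:00 = 00:45 on Jan 8.
Layover = 01:45 − 00:45 = 1 hour.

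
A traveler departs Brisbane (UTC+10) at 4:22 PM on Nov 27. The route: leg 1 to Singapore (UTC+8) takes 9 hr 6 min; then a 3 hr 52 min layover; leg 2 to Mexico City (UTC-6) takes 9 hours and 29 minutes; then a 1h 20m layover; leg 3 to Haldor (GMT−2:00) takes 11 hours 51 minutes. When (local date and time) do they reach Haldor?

4:00 PM on November 28

Convert departure to UTC: 4:22 PM − 10:00 = 6:22 AM UTC on Nov 27.
Add 9 hours 6 minutes leg 1 → 3:28 PM UTC.
Add 3 hours 52 minutes layover in Singapore → 7:20 PM UTC.
Add 9 hours and 29 minutes leg 2 → 4:49 AM UTC (Nov 28).
Add 1 hour and 20 minutes layover in Mexico City → 6:09 AM UTC.
Add 11 hours 51 minutes leg 3 → 6:00 PM UTC.
Haldor is UTC−2:00, so local arrival = 6:00 PM − 2:00 = 4:00 PM on Nov 28.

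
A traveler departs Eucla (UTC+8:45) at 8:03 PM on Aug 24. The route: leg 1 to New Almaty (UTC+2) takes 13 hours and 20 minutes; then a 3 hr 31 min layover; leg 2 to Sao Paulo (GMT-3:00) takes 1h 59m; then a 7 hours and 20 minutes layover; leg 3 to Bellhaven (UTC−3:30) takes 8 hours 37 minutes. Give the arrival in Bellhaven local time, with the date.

6:35 PM on Aug 25

Convert departure to UTC: 8:03 PM − 8:45 = 11:18 AM UTC on Aug 24.
Add 13 hours 20 minutes leg 1 → 12:38 AM UTC (Aug 25).
Add 3 hours 31 minutes layover in New Almaty → 4:09 AM UTC.
Add 1 hour and 59 minutes leg 2 → 6:08 AM UTC.
Add 7 hours 20 minutes layover in Sao Paulo → 1:28 PM UTC.
Add 8 hours 37 minutes leg 3 → 10:05 PM UTC.
Bellhaven is UTC−3:30, so local arrival = 10:05 PM − 3:30 = 6:35 PM on Aug 25.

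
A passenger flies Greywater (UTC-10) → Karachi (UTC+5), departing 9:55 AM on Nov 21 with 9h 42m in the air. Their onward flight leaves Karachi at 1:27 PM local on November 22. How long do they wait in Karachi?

2 hours 50 minutes

Convert departure to UTC: 9:55 AM + 10:00 = 7:55 PM UTC on Nov 21.
Add 9 hours and 42 minutes flight time → 5:37 AM UTC (Nov 22).
Karachi is UTC+5:00, so local arrival = 5:37 AM + 5:00 = 10:37 AM on Nov 22.
Layover = 1:27 PM − 10:37 AM = 2 hours 50 minutes.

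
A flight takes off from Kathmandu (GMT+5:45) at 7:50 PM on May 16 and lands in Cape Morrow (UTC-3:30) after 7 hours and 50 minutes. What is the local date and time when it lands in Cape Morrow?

6:25 PM on May 16

Convert departure to UTC: 7:50 PM − 5:45 = 2:05 PM UTC on May 16.
Add 7 hours and 50 minutes travel time → 9:55 PM UTC.
Cape Morrow is UTC−3:30, so local arrival = 9:55 PM − 3:30 = 6:25 PM on May 16.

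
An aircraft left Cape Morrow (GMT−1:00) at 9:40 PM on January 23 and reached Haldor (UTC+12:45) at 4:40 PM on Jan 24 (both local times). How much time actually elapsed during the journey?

Departure in UTC: 9:40 PM + 1:00 = 10:40 PM on Jan 23.
Arrival in UTC: 4:40 PM − 12:45 = 3:55 AM on Jan 24.
Elapsed = 3:55 AM − 10:40 PM (+1 day) = 5 hours 15 minutes.

5 hours 15 minutes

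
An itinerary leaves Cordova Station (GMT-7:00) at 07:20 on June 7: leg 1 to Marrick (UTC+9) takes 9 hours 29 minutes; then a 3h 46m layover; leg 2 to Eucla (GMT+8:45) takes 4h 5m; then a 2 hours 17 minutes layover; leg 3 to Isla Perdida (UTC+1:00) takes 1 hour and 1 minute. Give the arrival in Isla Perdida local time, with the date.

11:58 on June 8

Convert departure to UTC: 07:20 + 7:00 = 14:20 UTC on Jun 7.
Add 9 hours 29 minutes leg 1 → 23:49 UTC.
Add 3 hours and 46 minutes layover in Marrick → 03:35 UTC (Jun 8).
Add 4 hours 5 minutes leg 2 → 07:40 UTC.
Add 2 hours 17 minutes layover in Eucla → 09:57 UTC.
Add 1 hour 1 minute leg 3 → 10:58 UTC.
Isla Perdida is UTC+1:00, so local arrival = 10:58 + 1:00 = 11:58 on Jun 8.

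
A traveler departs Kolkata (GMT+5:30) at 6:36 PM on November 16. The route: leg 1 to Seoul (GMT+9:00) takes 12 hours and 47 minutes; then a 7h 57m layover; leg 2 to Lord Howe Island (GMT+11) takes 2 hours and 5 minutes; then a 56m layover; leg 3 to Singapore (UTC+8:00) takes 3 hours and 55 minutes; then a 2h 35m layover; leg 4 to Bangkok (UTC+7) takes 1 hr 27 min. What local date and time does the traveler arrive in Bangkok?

Convert departure to UTC: 6:36 PM − 5:30 = 1:06 PM UTC on Nov 16.
Add 12 hours and 47 minutes leg 1 → 1:53 AM UTC (Nov 17).
Add 7 hours and 57 minutes layover in Seoul → 9:50 AM UTC.
Add 2 hours and 5 minutes leg 2 → 11:55 AM UTC.
Add 56 minutes layover in Lord Howe Island → 12:51 PM UTC.
Add 3 hours 55 minutes leg 3 → 4:46 PM UTC.
Add 2 hours 35 minutes layover in Singapore → 7:21 PM UTC.
Add 1 hour 27 minutes leg 4 → 8:48 PM UTC.
Bangkok is UTC+7:00, so local arrival = 8:48 PM + 7:00 = 3:48 AM on Nov 18.

3:48 AM on November 18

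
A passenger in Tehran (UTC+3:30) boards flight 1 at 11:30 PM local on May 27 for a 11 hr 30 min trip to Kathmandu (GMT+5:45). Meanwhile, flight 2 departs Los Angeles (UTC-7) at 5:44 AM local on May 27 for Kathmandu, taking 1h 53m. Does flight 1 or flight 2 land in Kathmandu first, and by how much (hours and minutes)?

Flight 1 in UTC: 11:30 PM − 3:30 = 8:00 PM on May 27.
+11 hours and 30 minutes → arrive 7:30 AM UTC on May 28.
Flight 2 in UTC: 5:44 AM + 7:00 = 12:44 PM on May 27.
+1 hour 53 minutes → arrive 2:37 PM UTC on May 27.
Flight 2 lands earlier by 16 hours 53 minutes.

the second, by 16 hours 53 minutes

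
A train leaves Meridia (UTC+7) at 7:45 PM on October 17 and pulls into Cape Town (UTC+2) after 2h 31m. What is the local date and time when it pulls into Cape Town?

5:16 PM on October 17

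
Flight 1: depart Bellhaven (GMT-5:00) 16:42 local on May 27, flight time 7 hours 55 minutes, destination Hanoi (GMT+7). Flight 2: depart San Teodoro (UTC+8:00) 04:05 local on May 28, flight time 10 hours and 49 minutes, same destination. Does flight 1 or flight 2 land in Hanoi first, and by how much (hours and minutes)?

the first, by 1 hour 17 minutes

Flight 1 in UTC: 16:42 + 5:00 = 21:42 on May 27.
+7 hours and 55 minutes → arrive 05:37 UTC on May 28.
Flight 2 in UTC: 04:05 − 8:00 = 20:05 on May 27.
+10 hours 49 minutes → arrive 06:54 UTC on May 28.
Flight 1 lands earlier by 1 hour 17 minutes.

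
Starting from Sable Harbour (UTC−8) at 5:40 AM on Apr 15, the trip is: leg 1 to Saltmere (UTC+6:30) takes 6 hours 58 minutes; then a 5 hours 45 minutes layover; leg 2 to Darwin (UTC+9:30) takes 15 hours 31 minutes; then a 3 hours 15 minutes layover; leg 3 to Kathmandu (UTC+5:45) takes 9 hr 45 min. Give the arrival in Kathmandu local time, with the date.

12:39 PM on April 17

Convert departure to UTC: 5:40 AM + 8:00 = 1:40 PM UTC on Apr 15.
Add 6 hours and 58 minutes leg 1 → 8:38 PM UTC.
Add 5 hours 45 minutes layover in Saltmere → 2:23 AM UTC (Apr 16).
Add 15 hours and 31 minutes leg 2 → 5:54 PM UTC.
Add 3 hours and 15 minutes layover in Darwin → 9:09 PM UTC.
Add 9 hours and 45 minutes leg 3 → 6:54 AM UTC (Apr 17).
Kathmandu is UTC+5:45, so local arrival = 6:54 AM + 5:45 = 12:39 PM on Apr 17.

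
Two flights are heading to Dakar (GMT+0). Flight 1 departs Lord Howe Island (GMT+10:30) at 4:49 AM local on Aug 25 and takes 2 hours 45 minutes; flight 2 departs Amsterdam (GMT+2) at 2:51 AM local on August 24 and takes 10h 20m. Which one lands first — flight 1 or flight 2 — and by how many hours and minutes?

Flight 1 in UTC: 4:49 AM − 10:30 = 6:19 PM on Aug 24.
+2 hours 45 minutes → arrive 9:04 PM UTC on Aug 24.
Flight 2 in UTC: 2:51 AM − 2:00 = 12:51 AM on Aug 24.
+10 hours and 20 minutes → arrive 11:11 AM UTC on Aug 24.
Flight 2 lands earlier by 9 hours 53 minutes.

the second, by 9 hours 53 minutes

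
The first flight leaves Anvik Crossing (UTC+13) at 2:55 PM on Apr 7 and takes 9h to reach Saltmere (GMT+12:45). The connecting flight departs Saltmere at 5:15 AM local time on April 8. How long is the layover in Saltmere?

Convert departure to UTC: 2:55 PM − 13:00 = 1:55 AM UTC on Apr 7.
Add 9 hours flight time → 10:55 AM UTC.
Saltmere is UTC+12:45, so local arrival = 10:55 AM + 12:45 = 11:40 PM on Apr 7.
Layover = 5:15 AM − 11:40 PM (+1 day) = 5 hours 35 minutes.

5 hours 35 minutes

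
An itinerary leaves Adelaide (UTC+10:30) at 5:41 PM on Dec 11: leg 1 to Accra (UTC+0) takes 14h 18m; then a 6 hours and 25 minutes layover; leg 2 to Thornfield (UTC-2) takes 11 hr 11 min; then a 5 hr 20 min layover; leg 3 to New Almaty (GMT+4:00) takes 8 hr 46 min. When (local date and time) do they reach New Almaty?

9:11 AM on December 13

Convert departure to UTC: 5:41 PM − 10:30 = 7:11 AM UTC on Dec 11.
Add 14 hours and 18 minutes leg 1 → 9:29 PM UTC.
Add 6 hours and 25 minutes layover in Accra → 3:54 AM UTC (Dec 12).
Add 11 hours and 11 minutes leg 2 → 3:05 PM UTC.
Add 5 hours and 20 minutes layover in Thornfield → 8:25 PM UTC.
Add 8 hours 46 minutes leg 3 → 5:11 AM UTC (Dec 13).
New Almaty is UTC+4:00, so local arrival = 5:11 AM + 4:00 = 9:11 AM on Dec 13.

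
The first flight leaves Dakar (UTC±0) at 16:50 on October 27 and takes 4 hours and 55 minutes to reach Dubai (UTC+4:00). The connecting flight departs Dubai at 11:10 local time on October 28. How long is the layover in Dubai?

9 hours 25 minutes

Dakar is at UTC+0, so departure is already 16:50 UTC on Oct 27.
Add 4 hours 55 minutes flight time → 21:45 UTC.
Dubai is UTC+4:00, so local arrival = 21:45 + 4:00 = 01:45 on Oct 28.
Layover = 11:10 − 01:45 = 9 hours 25 minutes.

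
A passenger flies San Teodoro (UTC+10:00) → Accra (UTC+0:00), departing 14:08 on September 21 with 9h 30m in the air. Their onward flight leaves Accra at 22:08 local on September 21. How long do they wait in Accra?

8 hours 30 minutes

Convert departure to UTC: 14:08 − 10:00 = 04:08 UTC on Sep 21.
Add 9 hours 30 minutes flight time → 13:38 UTC.
Accra is UTC+0, so local arrival is the same: 13:38 on Sep 21.
Layover = 22:08 − 13:38 = 8 hours 30 minutes.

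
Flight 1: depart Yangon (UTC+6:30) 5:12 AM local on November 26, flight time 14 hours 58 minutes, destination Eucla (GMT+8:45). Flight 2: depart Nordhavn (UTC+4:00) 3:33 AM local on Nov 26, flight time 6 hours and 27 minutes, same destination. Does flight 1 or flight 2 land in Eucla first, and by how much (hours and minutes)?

the second, by 7 hours 40 minutes

Flight 1 in UTC: 5:12 AM − 6:30 = 10:42 PM on Nov 25.
+14 hours and 58 minutes → arrive 1:40 PM UTC on Nov 26.
Flight 2 in UTC: 3:33 AM − 4:00 = 11:33 PM on Nov 25.
+6 hours 27 minutes → arrive 6:00 AM UTC on Nov 26.
Flight 2 lands earlier by 7 hours 40 minutes.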